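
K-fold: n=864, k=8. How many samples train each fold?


Fold size = 864/8 = 108
Training per fold = 864 - 108 = 756

756


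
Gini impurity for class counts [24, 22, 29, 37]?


Probabilities: [24/112, 22/112, 29/112, 37/112] ≈ [0.2143, 0.1964, 0.2589, 0.3304]
Σpᵢ² = (576 + 484 + 841 + 1369)/112² = 3270/12544
Gini = 1 - Σpᵢ² = 1 - 3270/12544 = 0.7393

0.7393


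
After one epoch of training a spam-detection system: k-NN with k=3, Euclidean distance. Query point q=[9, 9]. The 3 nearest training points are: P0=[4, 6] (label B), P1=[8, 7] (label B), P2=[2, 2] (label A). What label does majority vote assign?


d(q,P0) = 5.831  (label B)
d(q,P1) = 2.2361  (label B)
d(q,P2) = 9.8995  (label A)
Votes: A=1, B=2
Majority → B

B


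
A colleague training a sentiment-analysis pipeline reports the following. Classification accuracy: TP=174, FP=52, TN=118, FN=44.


Accuracy = (TP+TN)/(TP+TN+FP+FN)
= (174+118)/(388)
= 292/388 = 75.26%

75.26%


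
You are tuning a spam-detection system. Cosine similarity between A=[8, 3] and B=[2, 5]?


A·B = 8·2 + 3·5 = 31
‖A‖ = √73 = 8.544, ‖B‖ = √29 = 5.3852
cos = 31/(√73·√29) = 31/√2117 = 0.6738

0.6738


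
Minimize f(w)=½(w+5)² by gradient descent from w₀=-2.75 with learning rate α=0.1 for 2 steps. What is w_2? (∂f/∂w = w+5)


step 1: grad = -2.75+5 = 2.25; w = -2.75 - 0.1·(2.25) = -2.975
step 2: grad = -2.975+5 = 2.025; w = -2.975 - 0.1·(2.025) = -3.1775

-3.1775


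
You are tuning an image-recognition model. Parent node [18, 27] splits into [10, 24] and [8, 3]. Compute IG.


Parent = [18, 27], H_parent = 0.971
H_left = 0.874 (n=34), H_right = 0.8454 (n=11)
H_children = (34/45)·0.874 + (11/45)·0.8454 = 0.867
IG = 0.971 - 0.867 = 0.104

0.104


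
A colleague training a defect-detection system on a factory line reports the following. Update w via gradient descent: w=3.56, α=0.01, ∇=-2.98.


w_new = w - α·∇
= 3.56 - 0.01·-2.98
= 3.56 + 0.0298
= 3.5898

3.5898


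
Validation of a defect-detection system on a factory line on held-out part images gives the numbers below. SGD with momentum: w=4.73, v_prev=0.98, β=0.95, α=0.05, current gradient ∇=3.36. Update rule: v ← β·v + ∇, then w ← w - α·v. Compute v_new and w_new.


v_new = 0.95·0.98 + 3.36 = 0.931 + 3.36 = 4.291
w_new = 4.73 - 0.05·4.291 = 4.73 - 0.21455 = 4.51545

v_new=4.291, w_new=4.51545


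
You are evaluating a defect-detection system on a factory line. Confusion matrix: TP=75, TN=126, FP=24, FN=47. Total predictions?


Total = TP + TN + FP + FN
= 75 + 126 + 24 + 47
= 272
(Predicted positive: 99, predicted negative: 173)

272


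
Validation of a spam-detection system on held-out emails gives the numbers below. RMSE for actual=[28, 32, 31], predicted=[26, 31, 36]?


MSE = 30/3 = 10
RMSE = √(30/3) = 3.1623

3.1623


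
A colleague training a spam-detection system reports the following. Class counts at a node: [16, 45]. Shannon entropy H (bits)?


Probabilities: [16/61, 45/61] ≈ [0.2623, 0.7377]
H = -((16/61)·log₂(16/61) + (45/61)·log₂(45/61))
  = 0.8302 bits

0.8302 bits


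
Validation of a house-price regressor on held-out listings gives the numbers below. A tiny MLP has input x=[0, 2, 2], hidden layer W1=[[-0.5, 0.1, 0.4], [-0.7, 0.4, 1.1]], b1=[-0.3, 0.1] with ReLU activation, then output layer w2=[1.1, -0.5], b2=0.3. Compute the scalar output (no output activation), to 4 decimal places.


z1[0] = (-0.5)·(0) + (0.1)·(2) + (0.4)·(2) - 0.3 = 0.7
z1[1] = (-0.7)·(0) + (0.4)·(2) + (1.1)·(2) + 0.1 = 3.1
h = ReLU(z1) = [0.7, 3.1]
output = (1.1)·(0.7) + (-0.5)·(3.1) + 0.3 = -0.48

-0.48


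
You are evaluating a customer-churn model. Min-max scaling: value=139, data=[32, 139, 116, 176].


min=32, max=176
(139-32)/(176-32) = 107/144 = 0.7431

0.7431


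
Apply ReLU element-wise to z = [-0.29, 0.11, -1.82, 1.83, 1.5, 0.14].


ReLU(-0.29) = max(0, -0.29) = 0.0
ReLU(0.11) = max(0, 0.11) = 0.11
ReLU(-1.82) = max(0, -1.82) = 0.0
ReLU(1.83) = max(0, 1.83) = 1.83
ReLU(1.5) = max(0, 1.5) = 1.5
ReLU(0.14) = max(0, 0.14) = 0.14
result = [0.0, 0.11, 0.0, 1.83, 1.5, 0.14]

[0.0, 0.11, 0.0, 1.83, 1.5, 0.14]


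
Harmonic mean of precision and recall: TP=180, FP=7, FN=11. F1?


Precision = 180/187 = 0.9626
Recall = 180/191 = 0.9424
F1 = 2·P·R/(P+R) = 2·TP/(2·TP+FP+FN) = 360/(360+7+11) = 360/378 = 0.9524

0.9524


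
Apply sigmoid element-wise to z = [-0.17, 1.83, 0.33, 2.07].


σ(-0.17) = 1/(1+e^0.17) = 0.4576
σ(1.83) = 1/(1+e^-1.83) = 0.8618
σ(0.33) = 1/(1+e^-0.33) = 0.5818
σ(2.07) = 1/(1+e^-2.07) = 0.888
result = [0.4576, 0.8618, 0.5818, 0.888]

[0.4576, 0.8618, 0.5818, 0.888]


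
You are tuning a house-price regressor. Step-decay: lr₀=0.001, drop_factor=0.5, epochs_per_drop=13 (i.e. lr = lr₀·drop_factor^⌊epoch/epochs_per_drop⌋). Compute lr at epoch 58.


n_drops = ⌊58/13⌋ = 4
lr = 0.001·0.5^4 = 0.001·0.0625 = 0.0000625

0.0000625


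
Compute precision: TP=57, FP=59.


Precision = TP/(TP+FP)
= 57/(57+59)
= 57/116 = 49.14%

49.14%


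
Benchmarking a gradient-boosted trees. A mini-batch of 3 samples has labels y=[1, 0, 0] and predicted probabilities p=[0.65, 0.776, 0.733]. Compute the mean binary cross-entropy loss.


L[0] = -ln(0.65) = 0.4308
L[1] = -ln(1-0.776) = -ln(0.224) = 1.4961
L[2] = -ln(1-0.733) = -ln(0.267) = 1.3205
mean = (0.4308 + 1.4961 + 1.3205)/3 = 1.0825

1.0825


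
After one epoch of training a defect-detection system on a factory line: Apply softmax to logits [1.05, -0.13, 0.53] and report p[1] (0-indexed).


Exponentials: e^1.05=2.8577, e^-0.13=0.8781, e^0.53=1.6989
Sum = 5.4347
Softmax = [0.5258, 0.1616, 0.3126]
p[1] = 0.8781/5.4347 = 0.1616

0.1616


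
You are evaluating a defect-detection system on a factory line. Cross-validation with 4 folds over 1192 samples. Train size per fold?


Fold size = 1192/4 = 298
Training per fold = 1192 - 298 = 894

894


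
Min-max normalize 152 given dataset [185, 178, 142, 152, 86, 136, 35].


min=35, max=185
(152-35)/(185-35) = 117/150 = 0.78

0.78


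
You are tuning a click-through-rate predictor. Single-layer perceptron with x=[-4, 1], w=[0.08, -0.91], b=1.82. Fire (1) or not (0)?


z = (-4)·(0.08) + (1)·(-0.91) + 1.82
  = 0.59
step(z) = 1 (z≥0)

1


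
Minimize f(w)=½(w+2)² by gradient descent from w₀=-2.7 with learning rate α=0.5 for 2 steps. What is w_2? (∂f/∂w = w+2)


step 1: grad = -2.7+2 = -0.7; w = -2.7 - 0.5·(-0.7) = -2.35
step 2: grad = -2.35+2 = -0.35; w = -2.35 - 0.5·(-0.35) = -2.175

-2.175


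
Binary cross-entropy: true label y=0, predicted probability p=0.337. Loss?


BCE = -[y·ln(p) + (1-y)·ln(1-p)]
= -0 - 1·ln(1-0.337)
= -ln(0.663) = 0.411

0.411


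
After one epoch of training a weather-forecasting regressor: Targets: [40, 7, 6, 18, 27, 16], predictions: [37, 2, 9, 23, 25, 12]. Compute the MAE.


Absolute errors: |40-37|=3, |7-2|=5, |6-9|=3, |18-23|=5, |27-25|=2, |16-12|=4
Sum = 22
MAE = 22/6 = 11/3

11/3


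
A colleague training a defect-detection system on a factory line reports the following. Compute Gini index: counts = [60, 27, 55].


Probabilities: [60/142, 27/142, 55/142] ≈ [0.4225, 0.1901, 0.3873]
Σpᵢ² = (3600 + 729 + 3025)/142² = 7354/20164
Gini = 1 - Σpᵢ² = 1 - 7354/20164 = 0.6353

0.6353


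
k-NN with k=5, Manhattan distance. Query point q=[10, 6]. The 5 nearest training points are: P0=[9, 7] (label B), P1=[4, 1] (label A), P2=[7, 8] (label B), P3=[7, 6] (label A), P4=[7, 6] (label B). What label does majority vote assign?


d(q,P0) = 2  (label B)
d(q,P1) = 11  (label A)
d(q,P2) = 5  (label B)
d(q,P3) = 3  (label A)
d(q,P4) = 3  (label B)
Votes: A=2, B=3
Majority → B

B


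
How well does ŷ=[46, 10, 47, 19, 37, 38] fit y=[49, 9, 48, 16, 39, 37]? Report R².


ȳ = 33
SS_res = Σ(y-ŷ)² = 25
SS_tot = Σ(y-ȳ)² = 1398
R² = 1 - SS_res/SS_tot = 1 - 0.0179 = 0.9821

0.9821


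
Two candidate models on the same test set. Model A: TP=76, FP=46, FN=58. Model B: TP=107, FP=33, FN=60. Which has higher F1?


Model A: P=76/122=0.623, R=76/134=0.5672, F1=2PR/(P+R)=2TP/(2TP+FP+FN)=152/256=0.5938
Model B: P=107/140=0.7643, R=107/167=0.6407, F1=2PR/(P+R)=2TP/(2TP+FP+FN)=214/307=0.6971
0.5938 < 0.6971 → Model B

Model B


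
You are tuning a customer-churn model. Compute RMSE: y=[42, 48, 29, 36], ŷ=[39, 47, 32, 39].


MSE = 28/4 = 7
RMSE = √(28/4) = 2.6458

2.6458


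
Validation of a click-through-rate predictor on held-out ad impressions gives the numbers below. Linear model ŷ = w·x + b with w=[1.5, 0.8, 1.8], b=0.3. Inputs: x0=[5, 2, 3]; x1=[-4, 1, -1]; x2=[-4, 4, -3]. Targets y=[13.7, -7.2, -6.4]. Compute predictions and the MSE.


ŷ0 = (1.5)·(5) + (0.8)·(2) + (1.8)·(3) + 0.3 = 14.8
ŷ1 = (1.5)·(-4) + (0.8)·(1) + (1.8)·(-1) + 0.3 = -6.7
ŷ2 = (1.5)·(-4) + (0.8)·(4) + (1.8)·(-3) + 0.3 = -7.9
errors² = [1.21, 0.25, 2.25]
MSE = 3.7100/3 = 1.2367

1.2367


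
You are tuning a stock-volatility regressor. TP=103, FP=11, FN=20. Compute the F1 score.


Precision = 103/114 = 0.9035
Recall = 103/123 = 0.8374
F1 = 2·P·R/(P+R) = 2·TP/(2·TP+FP+FN) = 206/(206+11+20) = 206/237 = 0.8692

0.8692


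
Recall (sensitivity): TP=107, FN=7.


Recall = TP/(TP+FN)
= 107/(107+7)
= 107/114 = 93.86%

93.86%


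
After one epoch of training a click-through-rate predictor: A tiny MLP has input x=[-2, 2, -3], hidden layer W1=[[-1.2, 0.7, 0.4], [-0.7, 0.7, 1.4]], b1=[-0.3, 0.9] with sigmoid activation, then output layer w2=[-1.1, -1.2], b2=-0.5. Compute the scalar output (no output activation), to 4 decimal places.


z1[0] = (-1.2)·(-2) + (0.7)·(2) + (0.4)·(-3) - 0.3 = 2.3
z1[1] = (-0.7)·(-2) + (0.7)·(2) + (1.4)·(-3) + 0.9 = -0.5
h = sigmoid(z1) = [0.9089, 0.3775]
output = (-1.1)·(0.9089) + (-1.2)·(0.3775) - 0.5 = -1.9528

-1.9528


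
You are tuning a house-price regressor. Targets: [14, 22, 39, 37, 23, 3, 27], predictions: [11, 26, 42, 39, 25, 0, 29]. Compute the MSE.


Squared errors: (14-11)²=9, (22-26)²=16, (39-42)²=9, (37-39)²=4, (23-25)²=4, (3-0)²=9, (27-29)²=4
Sum = 55
MSE = 55/7 = 55/7

55/7


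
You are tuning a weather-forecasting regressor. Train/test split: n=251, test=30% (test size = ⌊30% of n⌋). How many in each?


Test = ⌊251·30/100⌋ = 75
Train = 251 - 75 = 176

Train: 176, Test: 75


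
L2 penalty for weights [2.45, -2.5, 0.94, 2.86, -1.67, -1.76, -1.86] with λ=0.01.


‖w‖₂² = (2.45)² + (-2.5)² + (0.94)² + (2.86)² + (-1.67)² + (-1.76)² + (-1.86)²
     = 6.0025 + 6.25 + 0.8836 + 8.1796 + 2.7889 + 3.0976 + 3.4596
     = 30.6618
λ·‖w‖₂² = 0.01·30.6618 = 0.306618

0.306618


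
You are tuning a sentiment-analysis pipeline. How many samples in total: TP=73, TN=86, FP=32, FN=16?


Total = TP + TN + FP + FN
= 73 + 86 + 32 + 16
= 207
(Predicted positive: 105, predicted negative: 102)

207


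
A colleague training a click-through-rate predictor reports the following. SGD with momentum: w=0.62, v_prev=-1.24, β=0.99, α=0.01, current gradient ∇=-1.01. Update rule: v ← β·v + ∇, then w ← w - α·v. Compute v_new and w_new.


v_new = 0.99·-1.24 - 1.01 = -1.2276 - 1.01 = -2.2376
w_new = 0.62 - 0.01·-2.2376 = 0.62 + 0.022376 = 0.642376

v_new=-2.2376, w_new=0.642376


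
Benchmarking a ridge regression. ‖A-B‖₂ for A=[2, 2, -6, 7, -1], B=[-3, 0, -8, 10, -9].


d = √((2+ 3)² + (2-0)² + (-6+ 8)² + (7-10)² + (-1+ 9)²)
  = √(25 + 4 + 4 + 9 + 64)
  = √106 = 10.2956

10.2956


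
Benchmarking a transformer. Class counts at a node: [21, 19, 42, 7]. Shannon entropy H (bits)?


Probabilities: [21/89, 19/89, 42/89, 7/89] ≈ [0.236, 0.2135, 0.4719, 0.0787]
H = -((21/89)·log₂(21/89) + (19/89)·log₂(19/89) + (42/89)·log₂(42/89) + (7/89)·log₂(7/89))
  = 1.767 bits

1.767 bits


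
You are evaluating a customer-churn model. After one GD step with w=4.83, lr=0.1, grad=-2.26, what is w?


w_new = w - α·∇
= 4.83 - 0.1·-2.26
= 4.83 + 0.226
= 5.056

5.056


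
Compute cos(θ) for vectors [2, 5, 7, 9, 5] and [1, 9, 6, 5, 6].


A·B = 2·1 + 5·9 + 7·6 + 9·5 + 5·6 = 164
‖A‖ = √184 = 13.5647, ‖B‖ = √179 = 13.3791
cos = 164/(√184·√179) = 164/√32936 = 0.9037

0.9037


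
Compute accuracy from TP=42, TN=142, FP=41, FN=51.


Accuracy = (TP+TN)/(TP+TN+FP+FN)
= (42+142)/(276)
= 184/276 = 66.67%

66.67%


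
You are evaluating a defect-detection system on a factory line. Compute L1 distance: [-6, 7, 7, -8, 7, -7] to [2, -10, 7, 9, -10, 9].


d = |-6-2| + |7+ 10| + |7-7| + |-8-9| + |7+ 10| + |-7-9|
  = 8 + 17 + 0 + 17 + 17 + 16
  = 75

75


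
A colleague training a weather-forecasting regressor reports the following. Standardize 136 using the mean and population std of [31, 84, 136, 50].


μ = 75.25, σ = 39.8834
z = (136 - 75.25)/39.8834 = 1.5232

1.5232


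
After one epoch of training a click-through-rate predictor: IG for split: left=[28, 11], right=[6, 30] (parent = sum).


Parent = [34, 41], H_parent = 0.9937
H_left = 0.8582 (n=39), H_right = 0.65 (n=36)
H_children = (39/75)·0.8582 + (36/75)·0.65 = 0.7583
IG = 0.9937 - 0.7583 = 0.2354

0.2354


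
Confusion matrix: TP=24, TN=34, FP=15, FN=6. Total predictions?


Total = TP + TN + FP + FN
= 24 + 34 + 15 + 6
= 79
(Predicted positive: 39, predicted negative: 40)

79


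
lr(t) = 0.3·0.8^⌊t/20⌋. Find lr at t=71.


n_drops = ⌊71/20⌋ = 3
lr = 0.3·0.8^3 = 0.3·0.512 = 0.1536

0.1536


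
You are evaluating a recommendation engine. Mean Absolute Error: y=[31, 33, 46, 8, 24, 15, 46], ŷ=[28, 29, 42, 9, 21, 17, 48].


Absolute errors: |31-28|=3, |33-29|=4, |46-42|=4, |8-9|=1, |24-21|=3, |15-17|=2, |46-48|=2
Sum = 19
MAE = 19/7 = 19/7

19/7


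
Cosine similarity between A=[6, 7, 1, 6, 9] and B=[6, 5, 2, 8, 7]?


A·B = 6·6 + 7·5 + 1·2 + 6·8 + 9·7 = 184
‖A‖ = √203 = 14.2478, ‖B‖ = √178 = 13.3417
cos = 184/(√203·√178) = 184/√36134 = 0.968

0.968


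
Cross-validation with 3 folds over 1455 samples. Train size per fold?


Fold size = 1455/3 = 485
Training per fold = 1455 - 485 = 970

970


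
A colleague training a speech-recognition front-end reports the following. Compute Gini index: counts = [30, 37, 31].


Probabilities: [30/98, 37/98, 31/98] ≈ [0.3061, 0.3776, 0.3163]
Σpᵢ² = (900 + 1369 + 961)/98² = 3230/9604
Gini = 1 - Σpᵢ² = 1 - 3230/9604 = 0.6637

0.6637


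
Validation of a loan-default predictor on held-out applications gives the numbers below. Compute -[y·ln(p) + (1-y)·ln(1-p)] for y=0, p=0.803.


BCE = -[y·ln(p) + (1-y)·ln(1-p)]
= -0 - 1·ln(1-0.803)
= -ln(0.197) = 1.6246

1.6246


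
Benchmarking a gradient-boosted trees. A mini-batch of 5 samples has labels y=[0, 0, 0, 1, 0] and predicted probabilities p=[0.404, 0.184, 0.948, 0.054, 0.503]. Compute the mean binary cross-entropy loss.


L[0] = -ln(1-0.404) = -ln(0.596) = 0.5175
L[1] = -ln(1-0.184) = -ln(0.816) = 0.2033
L[2] = -ln(1-0.948) = -ln(0.052) = 2.9565
L[3] = -ln(0.054) = 2.9188
L[4] = -ln(1-0.503) = -ln(0.497) = 0.6992
mean = (0.5175 + 0.2033 + 2.9565 + 2.9188 + 0.6992)/5 = 1.4591

1.4591


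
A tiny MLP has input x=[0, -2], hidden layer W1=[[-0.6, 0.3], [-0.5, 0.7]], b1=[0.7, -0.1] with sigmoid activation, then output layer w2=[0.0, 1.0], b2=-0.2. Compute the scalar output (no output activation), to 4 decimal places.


z1[0] = (-0.6)·(0) + (0.3)·(-2) + 0.7 = 0.1
z1[1] = (-0.5)·(0) + (0.7)·(-2) - 0.1 = -1.5
h = sigmoid(z1) = [0.525, 0.1824]
output = (0.0)·(0.525) + (1.0)·(0.1824) - 0.2 = -0.0176

-0.0176


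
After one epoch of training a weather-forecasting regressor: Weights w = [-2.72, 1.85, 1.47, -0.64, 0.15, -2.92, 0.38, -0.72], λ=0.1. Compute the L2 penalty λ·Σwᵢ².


‖w‖₂² = (-2.72)² + (1.85)² + (1.47)² + (-0.64)² + (0.15)² + (-2.92)² + (0.38)² + (-0.72)²
     = 7.3984 + 3.4225 + 2.1609 + 0.4096 + 0.0225 + 8.5264 + 0.1444 + 0.5184
     = 22.6031
λ·‖w‖₂² = 0.1·22.6031 = 2.26031

2.26031


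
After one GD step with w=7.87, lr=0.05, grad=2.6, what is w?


w_new = w - α·∇
= 7.87 - 0.05·2.6
= 7.87 - 0.13
= 7.74

7.74


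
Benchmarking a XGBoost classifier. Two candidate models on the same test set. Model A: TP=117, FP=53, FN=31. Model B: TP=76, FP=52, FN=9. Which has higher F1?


Model A: P=117/170=0.6882, R=117/148=0.7905, F1=2PR/(P+R)=2TP/(2TP+FP+FN)=234/318=0.7358
Model B: P=76/128=0.5938, R=76/85=0.8941, F1=2PR/(P+R)=2TP/(2TP+FP+FN)=152/213=0.7136
0.7358 > 0.7136 → Model A

Model A


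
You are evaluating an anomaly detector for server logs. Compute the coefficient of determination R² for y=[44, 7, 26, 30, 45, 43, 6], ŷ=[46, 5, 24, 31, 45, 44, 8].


ȳ = 28.7143
SS_res = Σ(y-ŷ)² = 18
SS_tot = Σ(y-ȳ)² = 1699.43
R² = 1 - SS_res/SS_tot = 1 - 0.0106 = 0.9894

0.9894


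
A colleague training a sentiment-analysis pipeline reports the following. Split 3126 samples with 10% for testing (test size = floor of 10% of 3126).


Test = ⌊3126·10/100⌋ = 312
Train = 3126 - 312 = 2814

Train: 2814, Test: 312


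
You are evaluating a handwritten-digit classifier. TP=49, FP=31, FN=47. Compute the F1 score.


Precision = 49/80 = 0.6125
Recall = 49/96 = 0.5104
F1 = 2·P·R/(P+R) = 2·TP/(2·TP+FP+FN) = 98/(98+31+47) = 98/176 = 0.5568

0.5568


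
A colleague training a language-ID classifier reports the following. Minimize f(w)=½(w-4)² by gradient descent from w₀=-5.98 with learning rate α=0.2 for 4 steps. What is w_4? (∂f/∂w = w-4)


step 1: grad = -5.98-4 = -9.98; w = -5.98 - 0.2·(-9.98) = -3.984
step 2: grad = -3.984-4 = -7.984; w = -3.984 - 0.2·(-7.984) = -2.3872
step 3: grad = -2.3872-4 = -6.3872; w = -2.3872 - 0.2·(-6.3872) = -1.10976
step 4: grad = -1.10976-4 = -5.10976; w = -1.10976 - 0.2·(-5.10976) = -0.087808

-0.087808


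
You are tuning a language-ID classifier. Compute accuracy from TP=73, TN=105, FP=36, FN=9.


Accuracy = (TP+TN)/(TP+TN+FP+FN)
= (73+105)/(223)
= 178/223 = 79.82%

79.82%


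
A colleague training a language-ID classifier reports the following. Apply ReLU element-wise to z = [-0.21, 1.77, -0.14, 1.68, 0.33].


ReLU(-0.21) = max(0, -0.21) = 0.0
ReLU(1.77) = max(0, 1.77) = 1.77
ReLU(-0.14) = max(0, -0.14) = 0.0
ReLU(1.68) = max(0, 1.68) = 1.68
ReLU(0.33) = max(0, 0.33) = 0.33
result = [0.0, 1.77, 0.0, 1.68, 0.33]

[0.0, 1.77, 0.0, 1.68, 0.33]


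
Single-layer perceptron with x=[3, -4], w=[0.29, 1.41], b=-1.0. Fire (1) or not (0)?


z = (3)·(0.29) + (-4)·(1.41) - 1.0
  = -5.77
step(z) = 0 (z<0)

0


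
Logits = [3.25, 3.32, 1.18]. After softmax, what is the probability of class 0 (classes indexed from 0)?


Exponentials: e^3.25=25.7903, e^3.32=27.6604, e^1.18=3.2544
Sum = 56.7051
Softmax = [0.4548, 0.4878, 0.0574]
p[0] = 25.7903/56.7051 = 0.4548

0.4548


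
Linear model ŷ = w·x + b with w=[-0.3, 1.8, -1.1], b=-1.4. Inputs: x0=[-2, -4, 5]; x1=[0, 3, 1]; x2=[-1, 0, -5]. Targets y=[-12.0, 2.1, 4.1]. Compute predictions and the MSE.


ŷ0 = (-0.3)·(-2) + (1.8)·(-4) + (-1.1)·(5) - 1.4 = -13.5
ŷ1 = (-0.3)·(0) + (1.8)·(3) + (-1.1)·(1) - 1.4 = 2.9
ŷ2 = (-0.3)·(-1) + (1.8)·(0) + (-1.1)·(-5) - 1.4 = 4.4
errors² = [2.25, 0.64, 0.09]
MSE = 2.9800/3 = 0.9933

0.9933


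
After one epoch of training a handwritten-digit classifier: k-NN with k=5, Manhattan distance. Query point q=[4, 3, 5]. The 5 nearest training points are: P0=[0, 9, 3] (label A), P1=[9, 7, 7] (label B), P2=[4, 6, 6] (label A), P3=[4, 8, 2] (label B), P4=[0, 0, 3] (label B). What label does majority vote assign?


d(q,P0) = 12  (label A)
d(q,P1) = 11  (label B)
d(q,P2) = 4  (label A)
d(q,P3) = 8  (label B)
d(q,P4) = 9  (label B)
Votes: A=2, B=3
Majority → B

B


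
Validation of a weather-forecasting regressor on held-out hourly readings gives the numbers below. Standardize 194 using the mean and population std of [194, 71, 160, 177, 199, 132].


μ = 155.5, σ = 43.8739
z = (194 - 155.5)/43.8739 = 0.8775

0.8775


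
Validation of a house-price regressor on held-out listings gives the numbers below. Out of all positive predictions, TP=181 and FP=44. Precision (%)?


Precision = TP/(TP+FP)
= 181/(181+44)
= 181/225 = 80.44%

80.44%


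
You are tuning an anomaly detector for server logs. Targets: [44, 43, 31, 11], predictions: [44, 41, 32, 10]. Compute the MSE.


Squared errors: (44-44)²=0, (43-41)²=4, (31-32)²=1, (11-10)²=1
Sum = 6
MSE = 6/4 = 3/2

3/2


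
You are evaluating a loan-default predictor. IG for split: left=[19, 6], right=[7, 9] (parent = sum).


Parent = [26, 15], H_parent = 0.9474
H_left = 0.795 (n=25), H_right = 0.9887 (n=16)
H_children = (25/41)·0.795 + (16/41)·0.9887 = 0.8706
IG = 0.9474 - 0.8706 = 0.0768

0.0768


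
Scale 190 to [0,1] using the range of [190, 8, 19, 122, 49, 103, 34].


min=8, max=190
(190-8)/(190-8) = 182/182 = 1.0

1.0


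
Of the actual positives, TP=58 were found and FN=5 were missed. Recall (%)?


Recall = TP/(TP+FN)
= 58/(58+5)
= 58/63 = 92.06%

92.06%


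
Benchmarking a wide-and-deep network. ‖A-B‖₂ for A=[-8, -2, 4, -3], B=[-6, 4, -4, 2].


d = √((-8+ 6)² + (-2-4)² + (4+ 4)² + (-3-2)²)
  = √(4 + 36 + 64 + 25)
  = √129 = 11.3578

11.3578


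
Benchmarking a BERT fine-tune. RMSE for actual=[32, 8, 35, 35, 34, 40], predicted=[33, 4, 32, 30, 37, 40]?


MSE = 60/6 = 10
RMSE = √(60/6) = 3.1623

3.1623


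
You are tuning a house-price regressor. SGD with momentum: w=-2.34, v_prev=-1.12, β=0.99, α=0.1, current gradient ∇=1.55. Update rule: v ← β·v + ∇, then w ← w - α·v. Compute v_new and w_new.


v_new = 0.99·-1.12 + 1.55 = -1.1088 + 1.55 = 0.4412
w_new = -2.34 - 0.1·0.4412 = -2.34 - 0.04412 = -2.38412

v_new=0.4412, w_new=-2.38412


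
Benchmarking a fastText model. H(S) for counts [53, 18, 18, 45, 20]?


Probabilities: [53/154, 18/154, 18/154, 45/154, 20/154] ≈ [0.3442, 0.1169, 0.1169, 0.2922, 0.1299]
H = -((53/154)·log₂(53/154) + (18/154)·log₂(18/154) + (18/154)·log₂(18/154) + (45/154)·log₂(45/154) + (20/154)·log₂(20/154))
  = 2.1546 bits

2.1546 bits


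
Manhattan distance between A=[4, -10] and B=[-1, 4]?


d = |4+ 1| + |-10-4|
  = 5 + 14
  = 19

19


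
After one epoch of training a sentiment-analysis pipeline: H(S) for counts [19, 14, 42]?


Probabilities: [19/75, 14/75, 42/75] ≈ [0.2533, 0.1867, 0.56]
H = -((19/75)·log₂(19/75) + (14/75)·log₂(14/75) + (42/75)·log₂(42/75))
  = 1.4223 bits

1.4223 bits


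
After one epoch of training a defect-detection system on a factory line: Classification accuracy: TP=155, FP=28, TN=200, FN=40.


Accuracy = (TP+TN)/(TP+TN+FP+FN)
= (155+200)/(423)
= 355/423 = 83.92%

83.92%


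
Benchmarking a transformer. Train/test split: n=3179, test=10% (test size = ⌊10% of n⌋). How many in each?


Test = ⌊3179·10/100⌋ = 317
Train = 3179 - 317 = 2862

Train: 2862, Test: 317


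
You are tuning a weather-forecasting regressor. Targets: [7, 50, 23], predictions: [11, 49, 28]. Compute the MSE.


Squared errors: (7-11)²=16, (50-49)²=1, (23-28)²=25
Sum = 42
MSE = 42/3 = 14

14


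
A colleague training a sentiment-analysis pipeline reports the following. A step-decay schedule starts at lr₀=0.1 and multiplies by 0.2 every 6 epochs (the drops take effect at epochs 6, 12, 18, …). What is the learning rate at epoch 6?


n_drops = ⌊6/6⌋ = 1
lr = 0.1·0.2^1 = 0.1·0.2 = 0.02

0.02


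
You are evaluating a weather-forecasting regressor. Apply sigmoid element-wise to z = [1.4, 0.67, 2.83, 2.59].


σ(1.4) = 1/(1+e^-1.4) = 0.8022
σ(0.67) = 1/(1+e^-0.67) = 0.6615
σ(2.83) = 1/(1+e^-2.83) = 0.9443
σ(2.59) = 1/(1+e^-2.59) = 0.9302
result = [0.8022, 0.6615, 0.9443, 0.9302]

[0.8022, 0.6615, 0.9443, 0.9302]


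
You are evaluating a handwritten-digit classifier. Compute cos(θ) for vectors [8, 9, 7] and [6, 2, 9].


A·B = 8·6 + 9·2 + 7·9 = 129
‖A‖ = √194 = 13.9284, ‖B‖ = √121 = 11
cos = 129/(√194·√121) = 129/√23474 = 0.842

0.842


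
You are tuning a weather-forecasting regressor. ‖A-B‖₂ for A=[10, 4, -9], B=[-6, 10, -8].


d = √((10+ 6)² + (4-10)² + (-9+ 8)²)
  = √(256 + 36 + 1)
  = √293 = 17.1172

17.1172


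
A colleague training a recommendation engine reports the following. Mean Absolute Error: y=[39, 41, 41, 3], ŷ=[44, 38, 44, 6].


Absolute errors: |39-44|=5, |41-38|=3, |41-44|=3, |3-6|=3
Sum = 14
MAE = 14/4 = 7/2

7/2


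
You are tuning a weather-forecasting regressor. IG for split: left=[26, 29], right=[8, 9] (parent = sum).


Parent = [34, 38], H_parent = 0.9978
H_left = 0.9979 (n=55), H_right = 0.9975 (n=17)
H_children = (55/72)·0.9979 + (17/72)·0.9975 = 0.9978
IG = 0.9978 - 0.9978 = 0.0

0.0


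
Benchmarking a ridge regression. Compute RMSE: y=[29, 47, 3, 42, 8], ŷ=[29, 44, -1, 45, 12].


MSE = 50/5 = 10
RMSE = √(50/5) = 3.1623

3.1623


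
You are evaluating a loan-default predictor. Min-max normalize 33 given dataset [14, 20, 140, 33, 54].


min=14, max=140
(33-14)/(140-14) = 19/126 = 0.1508

0.1508


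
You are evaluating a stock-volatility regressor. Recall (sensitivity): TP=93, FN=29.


Recall = TP/(TP+FN)
= 93/(93+29)
= 93/122 = 76.23%

76.23%


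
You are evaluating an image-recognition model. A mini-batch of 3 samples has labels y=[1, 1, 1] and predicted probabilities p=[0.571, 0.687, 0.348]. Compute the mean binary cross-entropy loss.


L[0] = -ln(0.571) = 0.5604
L[1] = -ln(0.687) = 0.3754
L[2] = -ln(0.348) = 1.0556
mean = (0.5604 + 0.3754 + 1.0556)/3 = 0.6638

0.6638


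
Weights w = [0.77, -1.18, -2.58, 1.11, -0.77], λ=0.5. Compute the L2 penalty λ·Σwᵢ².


‖w‖₂² = (0.77)² + (-1.18)² + (-2.58)² + (1.11)² + (-0.77)²
     = 0.5929 + 1.3924 + 6.6564 + 1.2321 + 0.5929
     = 10.4667
λ·‖w‖₂² = 0.5·10.4667 = 5.23335

5.23335


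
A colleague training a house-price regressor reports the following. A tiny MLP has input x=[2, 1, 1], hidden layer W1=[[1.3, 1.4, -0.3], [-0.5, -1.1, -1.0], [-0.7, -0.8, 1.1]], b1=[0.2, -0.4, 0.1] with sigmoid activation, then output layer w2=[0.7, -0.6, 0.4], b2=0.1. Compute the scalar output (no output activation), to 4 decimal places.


z1[0] = (1.3)·(2) + (1.4)·(1) + (-0.3)·(1) + 0.2 = 3.9
z1[1] = (-0.5)·(2) + (-1.1)·(1) + (-1.0)·(1) - 0.4 = -3.5
z1[2] = (-0.7)·(2) + (-0.8)·(1) + (1.1)·(1) + 0.1 = -1.0
h = sigmoid(z1) = [0.9802, 0.0293, 0.2689]
output = (0.7)·(0.9802) + (-0.6)·(0.0293) + (0.4)·(0.2689) + 0.1 = 0.8761

0.8761


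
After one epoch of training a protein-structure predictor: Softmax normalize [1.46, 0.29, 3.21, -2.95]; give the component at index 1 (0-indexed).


Exponentials: e^1.46=4.306, e^0.29=1.3364, e^3.21=24.7791, e^-2.95=0.0523
Sum = 30.4738
Softmax = [0.1413, 0.0439, 0.8131, 0.0017]
p[1] = 1.3364/30.4738 = 0.0439

0.0439


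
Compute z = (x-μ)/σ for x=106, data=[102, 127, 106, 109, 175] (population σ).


μ = 123.8, σ = 26.9919
z = (106 - 123.8)/26.9919 = -0.6595

-0.6595


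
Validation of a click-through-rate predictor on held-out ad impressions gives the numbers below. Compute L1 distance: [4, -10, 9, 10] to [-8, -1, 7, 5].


d = |4+ 8| + |-10+ 1| + |9-7| + |10-5|
  = 12 + 9 + 2 + 5
  = 28

28


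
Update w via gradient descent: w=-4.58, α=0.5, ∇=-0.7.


w_new = w - α·∇
= -4.58 - 0.5·-0.7
= -4.58 + 0.35
= -4.23

-4.23


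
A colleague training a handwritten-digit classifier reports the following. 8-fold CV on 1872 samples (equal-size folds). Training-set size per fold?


Fold size = 1872/8 = 234
Training per fold = 1872 - 234 = 1638

1638


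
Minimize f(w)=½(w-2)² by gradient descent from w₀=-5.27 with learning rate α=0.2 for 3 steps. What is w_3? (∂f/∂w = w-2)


step 1: grad = -5.27-2 = -7.27; w = -5.27 - 0.2·(-7.27) = -3.816
step 2: grad = -3.816-2 = -5.816; w = -3.816 - 0.2·(-5.816) = -2.6528
step 3: grad = -2.6528-2 = -4.6528; w = -2.6528 - 0.2·(-4.6528) = -1.72224

-1.72224


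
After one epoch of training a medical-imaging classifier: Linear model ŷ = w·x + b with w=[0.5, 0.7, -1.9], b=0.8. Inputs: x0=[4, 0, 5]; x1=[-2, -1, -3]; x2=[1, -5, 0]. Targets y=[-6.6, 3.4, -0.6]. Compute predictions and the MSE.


ŷ0 = (0.5)·(4) + (0.7)·(0) + (-1.9)·(5) + 0.8 = -6.7
ŷ1 = (0.5)·(-2) + (0.7)·(-1) + (-1.9)·(-3) + 0.8 = 4.8
ŷ2 = (0.5)·(1) + (0.7)·(-5) + (-1.9)·(0) + 0.8 = -2.2
errors² = [0.01, 1.96, 2.56]
MSE = 4.5300/3 = 1.51

1.51


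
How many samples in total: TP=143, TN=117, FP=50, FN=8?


Total = TP + TN + FP + FN
= 143 + 117 + 50 + 8
= 318
(Predicted positive: 193, predicted negative: 125)

318


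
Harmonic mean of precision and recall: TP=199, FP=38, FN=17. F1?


Precision = 199/237 = 0.8397
Recall = 199/216 = 0.9213
F1 = 2·P·R/(P+R) = 2·TP/(2·TP+FP+FN) = 398/(398+38+17) = 398/453 = 0.8786

0.8786


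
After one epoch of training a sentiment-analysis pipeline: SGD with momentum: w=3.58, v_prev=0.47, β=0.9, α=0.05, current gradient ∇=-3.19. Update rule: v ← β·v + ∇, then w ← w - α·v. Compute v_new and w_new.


v_new = 0.9·0.47 - 3.19 = 0.423 - 3.19 = -2.767
w_new = 3.58 - 0.05·-2.767 = 3.58 + 0.13835 = 3.71835

v_new=-2.767, w_new=3.71835


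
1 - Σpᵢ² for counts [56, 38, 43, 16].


Probabilities: [56/153, 38/153, 43/153, 16/153] ≈ [0.366, 0.2484, 0.281, 0.1046]
Σpᵢ² = (3136 + 1444 + 1849 + 256)/153² = 6685/23409
Gini = 1 - Σpᵢ² = 1 - 6685/23409 = 0.7144

0.7144


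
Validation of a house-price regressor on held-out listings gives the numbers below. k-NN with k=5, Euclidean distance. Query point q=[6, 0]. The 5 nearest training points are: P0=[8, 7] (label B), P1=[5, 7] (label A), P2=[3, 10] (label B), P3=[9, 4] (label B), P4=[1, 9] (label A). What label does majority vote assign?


d(q,P0) = 7.2801  (label B)
d(q,P1) = 7.0711  (label A)
d(q,P2) = 10.4403  (label B)
d(q,P3) = 5.0  (label B)
d(q,P4) = 10.2956  (label A)
Votes: A=2, B=3
Majority → B

B


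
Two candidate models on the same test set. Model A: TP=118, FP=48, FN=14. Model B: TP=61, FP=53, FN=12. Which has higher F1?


Model A: P=118/166=0.7108, R=118/132=0.8939, F1=2PR/(P+R)=2TP/(2TP+FP+FN)=236/298=0.7919
Model B: P=61/114=0.5351, R=61/73=0.8356, F1=2PR/(P+R)=2TP/(2TP+FP+FN)=122/187=0.6524
0.7919 > 0.6524 → Model A

Model A


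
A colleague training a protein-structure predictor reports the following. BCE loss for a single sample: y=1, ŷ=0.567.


BCE = -[y·ln(p) + (1-y)·ln(1-p)]
= -1·ln(0.567) - 0
= -ln(0.567) = 0.5674

0.5674


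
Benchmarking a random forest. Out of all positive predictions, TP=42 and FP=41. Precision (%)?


Precision = TP/(TP+FP)
= 42/(42+41)
= 42/83 = 50.6%

50.6%


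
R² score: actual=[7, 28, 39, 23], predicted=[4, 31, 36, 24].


ȳ = 24.25
SS_res = Σ(y-ŷ)² = 28
SS_tot = Σ(y-ȳ)² = 530.75
R² = 1 - SS_res/SS_tot = 1 - 0.0528 = 0.9472

0.9472


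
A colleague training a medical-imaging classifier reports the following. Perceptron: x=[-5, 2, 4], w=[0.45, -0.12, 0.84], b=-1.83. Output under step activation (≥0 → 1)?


z = (-5)·(0.45) + (2)·(-0.12) + (4)·(0.84) - 1.83
  = -0.96
step(z) = 0 (z<0)

0


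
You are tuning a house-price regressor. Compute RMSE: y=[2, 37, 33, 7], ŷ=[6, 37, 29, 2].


MSE = 57/4 = 14.25
RMSE = √(57/4) = 3.7749

3.7749


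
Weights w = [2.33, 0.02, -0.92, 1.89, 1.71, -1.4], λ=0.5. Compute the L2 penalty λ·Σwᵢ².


‖w‖₂² = (2.33)² + (0.02)² + (-0.92)² + (1.89)² + (1.71)² + (-1.4)²
     = 5.4289 + 0.0004 + 0.8464 + 3.5721 + 2.9241 + 1.96
     = 14.7319
λ·‖w‖₂² = 0.5·14.7319 = 7.36595

7.36595


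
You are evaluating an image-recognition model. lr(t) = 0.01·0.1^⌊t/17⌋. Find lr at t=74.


n_drops = ⌊74/17⌋ = 4
lr = 0.01·0.1^4 = 0.01·0.0001 = 0.000001

0.000001


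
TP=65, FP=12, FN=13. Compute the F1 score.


Precision = 65/77 = 0.8442
Recall = 65/78 = 0.8333
F1 = 2·P·R/(P+R) = 2·TP/(2·TP+FP+FN) = 130/(130+12+13) = 130/155 = 0.8387

0.8387


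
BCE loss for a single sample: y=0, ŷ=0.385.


BCE = -[y·ln(p) + (1-y)·ln(1-p)]
= -0 - 1·ln(1-0.385)
= -ln(0.615) = 0.4861

0.4861


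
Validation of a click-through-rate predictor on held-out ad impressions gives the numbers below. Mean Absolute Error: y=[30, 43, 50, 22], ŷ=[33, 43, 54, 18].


Absolute errors: |30-33|=3, |43-43|=0, |50-54|=4, |22-18|=4
Sum = 11
MAE = 11/4 = 11/4

11/4


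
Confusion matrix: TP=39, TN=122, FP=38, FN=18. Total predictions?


Total = TP + TN + FP + FN
= 39 + 122 + 38 + 18
= 217
(Predicted positive: 77, predicted negative: 140)

217


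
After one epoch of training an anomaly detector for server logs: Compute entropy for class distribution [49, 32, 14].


Probabilities: [49/95, 32/95, 14/95] ≈ [0.5158, 0.3368, 0.1474]
H = -((49/95)·log₂(49/95) + (32/95)·log₂(32/95) + (14/95)·log₂(14/95))
  = 1.4286 bits

1.4286 bits


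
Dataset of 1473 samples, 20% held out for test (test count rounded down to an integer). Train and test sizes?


Test = ⌊1473·20/100⌋ = 294
Train = 1473 - 294 = 1179

Train: 1179, Test: 294


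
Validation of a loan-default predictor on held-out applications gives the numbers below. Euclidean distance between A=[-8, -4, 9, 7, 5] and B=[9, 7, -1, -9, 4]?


d = √((-8-9)² + (-4-7)² + (9+ 1)² + (7+ 9)² + (5-4)²)
  = √(289 + 121 + 100 + 256 + 1)
  = √767 = 27.6948

27.6948


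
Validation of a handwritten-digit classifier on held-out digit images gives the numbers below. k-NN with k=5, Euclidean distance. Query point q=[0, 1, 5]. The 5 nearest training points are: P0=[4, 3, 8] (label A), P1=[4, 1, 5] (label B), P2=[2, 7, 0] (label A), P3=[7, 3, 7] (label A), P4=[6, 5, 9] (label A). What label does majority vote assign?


d(q,P0) = 5.3852  (label A)
d(q,P1) = 4.0  (label B)
d(q,P2) = 8.0623  (label A)
d(q,P3) = 7.5498  (label A)
d(q,P4) = 8.2462  (label A)
Votes: A=4, B=1
Majority → A

A


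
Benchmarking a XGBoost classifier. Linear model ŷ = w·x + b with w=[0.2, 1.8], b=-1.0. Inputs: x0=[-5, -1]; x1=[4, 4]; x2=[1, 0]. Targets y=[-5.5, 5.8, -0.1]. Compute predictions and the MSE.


ŷ0 = (0.2)·(-5) + (1.8)·(-1) - 1.0 = -3.8
ŷ1 = (0.2)·(4) + (1.8)·(4) - 1.0 = 7.0
ŷ2 = (0.2)·(1) + (1.8)·(0) - 1.0 = -0.8
errors² = [2.89, 1.44, 0.49]
MSE = 4.8200/3 = 1.6067

1.6067


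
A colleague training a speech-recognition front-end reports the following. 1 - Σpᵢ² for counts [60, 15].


Probabilities: [60/75, 15/75] ≈ [0.8, 0.2]
Σpᵢ² = (3600 + 225)/75² = 3825/5625
Gini = 1 - Σpᵢ² = 1 - 3825/5625 = 0.32

0.32


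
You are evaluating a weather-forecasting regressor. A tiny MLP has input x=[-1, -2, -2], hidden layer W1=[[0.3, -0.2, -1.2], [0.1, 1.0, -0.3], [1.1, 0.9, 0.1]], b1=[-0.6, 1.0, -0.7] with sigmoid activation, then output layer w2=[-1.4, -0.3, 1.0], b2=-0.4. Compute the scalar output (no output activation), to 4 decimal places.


z1[0] = (0.3)·(-1) + (-0.2)·(-2) + (-1.2)·(-2) - 0.6 = 1.9
z1[1] = (0.1)·(-1) + (1.0)·(-2) + (-0.3)·(-2) + 1.0 = -0.5
z1[2] = (1.1)·(-1) + (0.9)·(-2) + (0.1)·(-2) - 0.7 = -3.8
h = sigmoid(z1) = [0.8699, 0.3775, 0.0219]
output = (-1.4)·(0.8699) + (-0.3)·(0.3775) + (1.0)·(0.0219) - 0.4 = -1.7092

-1.7092


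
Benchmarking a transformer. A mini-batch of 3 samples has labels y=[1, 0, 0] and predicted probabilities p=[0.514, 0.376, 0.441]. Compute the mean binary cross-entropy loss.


L[0] = -ln(0.514) = 0.6655
L[1] = -ln(1-0.376) = -ln(0.624) = 0.4716
L[2] = -ln(1-0.441) = -ln(0.559) = 0.5816
mean = (0.6655 + 0.4716 + 0.5816)/3 = 0.5729

0.5729


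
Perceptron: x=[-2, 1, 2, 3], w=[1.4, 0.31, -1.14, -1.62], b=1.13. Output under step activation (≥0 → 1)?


z = (-2)·(1.4) + (1)·(0.31) + (2)·(-1.14) + (3)·(-1.62) + 1.13
  = -8.5
step(z) = 0 (z<0)

0


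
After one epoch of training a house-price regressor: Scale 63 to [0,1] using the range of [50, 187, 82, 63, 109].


min=50, max=187
(63-50)/(187-50) = 13/137 = 0.0949

0.0949


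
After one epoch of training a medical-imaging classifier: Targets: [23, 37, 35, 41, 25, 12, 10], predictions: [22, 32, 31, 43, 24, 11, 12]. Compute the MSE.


Squared errors: (23-22)²=1, (37-32)²=25, (35-31)²=16, (41-43)²=4, (25-24)²=1, (12-11)²=1, (10-12)²=4
Sum = 52
MSE = 52/7 = 52/7

52/7


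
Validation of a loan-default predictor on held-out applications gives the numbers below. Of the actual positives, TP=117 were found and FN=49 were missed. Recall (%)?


Recall = TP/(TP+FN)
= 117/(117+49)
= 117/166 = 70.48%

70.48%


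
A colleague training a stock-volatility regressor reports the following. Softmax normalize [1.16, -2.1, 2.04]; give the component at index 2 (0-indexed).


Exponentials: e^1.16=3.1899, e^-2.1=0.1225, e^2.04=7.6906
Sum = 11.003
Softmax = [0.2899, 0.0111, 0.699]
p[2] = 7.6906/11.003 = 0.699

0.699


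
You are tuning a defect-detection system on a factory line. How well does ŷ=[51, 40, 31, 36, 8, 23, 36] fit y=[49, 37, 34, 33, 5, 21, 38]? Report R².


ȳ = 31
SS_res = Σ(y-ŷ)² = 48
SS_tot = Σ(y-ȳ)² = 1198
R² = 1 - SS_res/SS_tot = 1 - 0.0401 = 0.9599

0.9599


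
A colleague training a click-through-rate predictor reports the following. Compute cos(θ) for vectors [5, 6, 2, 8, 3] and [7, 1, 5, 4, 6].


A·B = 5·7 + 6·1 + 2·5 + 8·4 + 3·6 = 101
‖A‖ = √138 = 11.7473, ‖B‖ = √127 = 11.2694
cos = 101/(√138·√127) = 101/√17526 = 0.7629

0.7629


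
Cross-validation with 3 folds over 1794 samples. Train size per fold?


Fold size = 1794/3 = 598
Training per fold = 1794 - 598 = 1196

1196


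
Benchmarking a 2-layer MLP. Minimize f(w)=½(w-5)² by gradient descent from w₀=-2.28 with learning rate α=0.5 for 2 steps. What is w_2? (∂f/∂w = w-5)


step 1: grad = -2.28-5 = -7.28; w = -2.28 - 0.5·(-7.28) = 1.36
step 2: grad = 1.36-5 = -3.64; w = 1.36 - 0.5·(-3.64) = 3.18

3.18


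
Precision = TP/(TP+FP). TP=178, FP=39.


Precision = TP/(TP+FP)
= 178/(178+39)
= 178/217 = 82.03%

82.03%


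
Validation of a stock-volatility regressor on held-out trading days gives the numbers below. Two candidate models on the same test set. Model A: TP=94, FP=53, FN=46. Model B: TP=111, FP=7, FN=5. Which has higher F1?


Model A: P=94/147=0.6395, R=94/140=0.6714, F1=2PR/(P+R)=2TP/(2TP+FP+FN)=188/287=0.6551
Model B: P=111/118=0.9407, R=111/116=0.9569, F1=2PR/(P+R)=2TP/(2TP+FP+FN)=222/234=0.9487
0.6551 < 0.9487 → Model B

Model B


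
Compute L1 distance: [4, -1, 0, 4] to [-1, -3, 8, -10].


d = |4+ 1| + |-1+ 3| + |0-8| + |4+ 10|
  = 5 + 2 + 8 + 14
  = 29

29


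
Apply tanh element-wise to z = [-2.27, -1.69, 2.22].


tanh(-2.27) = -0.9789
tanh(-1.69) = -0.9341
tanh(2.22) = 0.9767
result = [-0.9789, -0.9341, 0.9767]

[-0.9789, -0.9341, 0.9767]


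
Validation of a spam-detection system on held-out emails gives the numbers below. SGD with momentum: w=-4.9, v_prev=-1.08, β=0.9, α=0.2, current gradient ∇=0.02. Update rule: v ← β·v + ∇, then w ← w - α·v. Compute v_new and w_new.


v_new = 0.9·-1.08 + 0.02 = -0.972 + 0.02 = -0.952
w_new = -4.9 - 0.2·-0.952 = -4.9 + 0.1904 = -4.7096

v_new=-0.952, w_new=-4.7096


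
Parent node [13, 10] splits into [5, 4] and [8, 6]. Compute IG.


Parent = [13, 10], H_parent = 0.9877
H_left = 0.9911 (n=9), H_right = 0.9852 (n=14)
H_children = (9/23)·0.9911 + (14/23)·0.9852 = 0.9875
IG = 0.9877 - 0.9875 = 0.0002

0.0002


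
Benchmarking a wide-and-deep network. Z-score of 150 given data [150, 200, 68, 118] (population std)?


μ = 134, σ = 48.0208
z = (150 - 134)/48.0208 = 0.3332

0.3332


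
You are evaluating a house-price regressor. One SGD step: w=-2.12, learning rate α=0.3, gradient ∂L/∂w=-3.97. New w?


w_new = w - α·∇
= -2.12 - 0.3·-3.97
= -2.12 + 1.191
= -0.929

-0.929
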